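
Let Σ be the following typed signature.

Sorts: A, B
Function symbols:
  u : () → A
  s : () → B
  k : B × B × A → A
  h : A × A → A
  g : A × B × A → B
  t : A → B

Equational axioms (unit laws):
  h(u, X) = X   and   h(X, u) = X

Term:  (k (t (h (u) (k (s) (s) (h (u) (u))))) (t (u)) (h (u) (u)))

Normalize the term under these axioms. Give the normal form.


1. (k (t (h (u) (k (s) (s) (h (u) (u))))) (t (u)) (h (u) (u)))  →  (k (t (k (s) (s) (h (u) (u)))) (t (u)) (h (u) (u)))
2. (k (t (k (s) (s) (h (u) (u)))) (t (u)) (h (u) (u)))  →  (k (t (k (s) (s) (u))) (t (u)) (h (u) (u)))
3. (k (t (k (s) (s) (u))) (t (u)) (h (u) (u)))  →  (k (t (k (s) (s) (u))) (t (u)) (u))

normal form = (k (t (k (s) (s) (u))) (t (u)) (u))


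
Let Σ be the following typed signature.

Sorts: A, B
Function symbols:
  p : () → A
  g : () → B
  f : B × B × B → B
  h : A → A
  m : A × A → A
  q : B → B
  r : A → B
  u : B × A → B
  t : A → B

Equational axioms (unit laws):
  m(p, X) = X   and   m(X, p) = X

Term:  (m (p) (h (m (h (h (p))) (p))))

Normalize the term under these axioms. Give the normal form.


1. (m (p) (h (m (h (h (p))) (p))))  →  (h (m (h (h (p))) (p)))
2. (h (m (h (h (p))) (p)))  →  (h (h (h (p))))

normal form = (h (h (h (p))))


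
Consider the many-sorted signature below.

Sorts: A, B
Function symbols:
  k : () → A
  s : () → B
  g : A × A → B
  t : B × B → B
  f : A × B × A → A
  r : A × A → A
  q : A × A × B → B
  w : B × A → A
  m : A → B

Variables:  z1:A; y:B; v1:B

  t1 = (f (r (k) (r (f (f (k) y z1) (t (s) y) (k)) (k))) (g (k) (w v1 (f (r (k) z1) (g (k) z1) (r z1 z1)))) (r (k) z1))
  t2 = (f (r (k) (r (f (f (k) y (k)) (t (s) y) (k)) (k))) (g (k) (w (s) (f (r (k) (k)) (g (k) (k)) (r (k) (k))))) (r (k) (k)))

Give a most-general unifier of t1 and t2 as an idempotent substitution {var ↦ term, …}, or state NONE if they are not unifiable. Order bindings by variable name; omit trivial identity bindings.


{v1 ↦ (s), z1 ↦ (k)}


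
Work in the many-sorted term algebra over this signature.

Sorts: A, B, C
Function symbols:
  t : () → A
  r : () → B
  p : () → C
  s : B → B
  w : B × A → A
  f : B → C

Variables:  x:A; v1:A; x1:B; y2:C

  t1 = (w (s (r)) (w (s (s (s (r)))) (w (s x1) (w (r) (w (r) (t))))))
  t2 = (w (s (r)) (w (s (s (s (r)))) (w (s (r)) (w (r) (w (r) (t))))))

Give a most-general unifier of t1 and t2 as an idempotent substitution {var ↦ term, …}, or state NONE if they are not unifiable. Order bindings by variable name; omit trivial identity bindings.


{x1 ↦ (r)}


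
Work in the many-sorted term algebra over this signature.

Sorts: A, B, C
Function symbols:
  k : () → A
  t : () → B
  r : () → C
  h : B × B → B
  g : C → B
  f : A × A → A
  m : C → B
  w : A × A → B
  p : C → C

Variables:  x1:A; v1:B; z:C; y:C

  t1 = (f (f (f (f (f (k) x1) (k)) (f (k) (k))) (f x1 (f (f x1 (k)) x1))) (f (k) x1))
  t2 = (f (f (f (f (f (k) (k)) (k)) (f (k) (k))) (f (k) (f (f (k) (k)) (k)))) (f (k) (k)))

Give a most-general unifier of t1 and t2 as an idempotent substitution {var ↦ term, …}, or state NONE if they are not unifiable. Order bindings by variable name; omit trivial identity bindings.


{x1 ↦ (k)}


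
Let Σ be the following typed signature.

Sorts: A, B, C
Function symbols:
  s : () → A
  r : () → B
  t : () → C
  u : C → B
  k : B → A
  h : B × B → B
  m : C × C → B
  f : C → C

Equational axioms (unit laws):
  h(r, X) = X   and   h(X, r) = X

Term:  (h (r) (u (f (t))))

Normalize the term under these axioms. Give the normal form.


normal form = (u (f (t)))

1. (h (r) (u (f (t))))  →  (u (f (t)))


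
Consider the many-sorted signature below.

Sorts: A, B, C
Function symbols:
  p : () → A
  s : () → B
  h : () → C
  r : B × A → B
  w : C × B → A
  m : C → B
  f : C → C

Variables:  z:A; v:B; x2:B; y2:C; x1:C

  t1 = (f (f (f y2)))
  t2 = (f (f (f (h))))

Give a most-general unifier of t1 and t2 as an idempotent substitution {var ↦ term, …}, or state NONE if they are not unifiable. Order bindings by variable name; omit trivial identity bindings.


{y2 ↦ (h)}


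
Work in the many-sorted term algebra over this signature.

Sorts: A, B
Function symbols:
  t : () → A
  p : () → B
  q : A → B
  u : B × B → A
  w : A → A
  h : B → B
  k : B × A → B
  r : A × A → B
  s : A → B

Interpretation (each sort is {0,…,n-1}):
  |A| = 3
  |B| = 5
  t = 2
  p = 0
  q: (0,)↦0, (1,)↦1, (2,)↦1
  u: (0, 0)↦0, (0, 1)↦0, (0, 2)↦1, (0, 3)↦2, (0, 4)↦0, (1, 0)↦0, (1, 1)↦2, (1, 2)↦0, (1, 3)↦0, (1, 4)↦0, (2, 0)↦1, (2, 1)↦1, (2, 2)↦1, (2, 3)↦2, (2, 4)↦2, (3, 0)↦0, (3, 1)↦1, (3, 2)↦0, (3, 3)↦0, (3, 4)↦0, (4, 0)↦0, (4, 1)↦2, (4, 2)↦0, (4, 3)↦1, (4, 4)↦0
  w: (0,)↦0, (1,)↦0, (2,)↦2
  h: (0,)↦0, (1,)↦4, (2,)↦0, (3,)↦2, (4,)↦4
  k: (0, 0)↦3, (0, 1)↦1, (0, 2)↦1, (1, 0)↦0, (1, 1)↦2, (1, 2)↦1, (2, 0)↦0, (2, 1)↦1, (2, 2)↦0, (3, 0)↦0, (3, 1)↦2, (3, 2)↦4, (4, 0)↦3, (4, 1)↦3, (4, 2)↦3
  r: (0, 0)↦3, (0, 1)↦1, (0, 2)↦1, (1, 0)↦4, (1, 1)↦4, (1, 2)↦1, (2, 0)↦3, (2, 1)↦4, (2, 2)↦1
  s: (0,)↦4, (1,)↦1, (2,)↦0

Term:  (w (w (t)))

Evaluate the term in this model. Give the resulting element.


  t = 2
  (w (t)) = w(2,) = 2
  (w (w (t))) = w(2,) = 2

value = 2


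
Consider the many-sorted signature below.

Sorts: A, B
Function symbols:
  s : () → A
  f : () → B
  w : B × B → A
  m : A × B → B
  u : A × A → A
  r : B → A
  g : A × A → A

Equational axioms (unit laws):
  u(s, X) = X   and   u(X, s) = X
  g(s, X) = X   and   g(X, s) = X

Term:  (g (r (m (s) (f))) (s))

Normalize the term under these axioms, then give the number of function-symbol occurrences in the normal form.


1. (g (r (m (s) (f))) (s))  →  (r (m (s) (f)))
normal form: (r (m (s) (f)))

size = 4


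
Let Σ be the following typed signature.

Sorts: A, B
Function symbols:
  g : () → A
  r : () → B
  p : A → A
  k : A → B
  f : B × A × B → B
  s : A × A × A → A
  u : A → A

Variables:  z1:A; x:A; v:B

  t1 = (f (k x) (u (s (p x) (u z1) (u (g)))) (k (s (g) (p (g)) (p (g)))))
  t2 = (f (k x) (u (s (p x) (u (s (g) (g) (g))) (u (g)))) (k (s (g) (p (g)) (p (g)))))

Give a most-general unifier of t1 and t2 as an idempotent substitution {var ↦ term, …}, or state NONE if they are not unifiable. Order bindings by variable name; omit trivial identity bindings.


{z1 ↦ (s (g) (g) (g))}


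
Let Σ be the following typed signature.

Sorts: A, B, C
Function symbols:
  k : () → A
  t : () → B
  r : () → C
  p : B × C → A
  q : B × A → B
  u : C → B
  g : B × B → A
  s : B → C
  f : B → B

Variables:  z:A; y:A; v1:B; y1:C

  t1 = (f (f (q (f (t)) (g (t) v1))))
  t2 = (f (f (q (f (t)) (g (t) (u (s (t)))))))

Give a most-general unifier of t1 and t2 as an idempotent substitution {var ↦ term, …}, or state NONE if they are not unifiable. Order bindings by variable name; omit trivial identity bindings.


{v1 ↦ (u (s (t)))}


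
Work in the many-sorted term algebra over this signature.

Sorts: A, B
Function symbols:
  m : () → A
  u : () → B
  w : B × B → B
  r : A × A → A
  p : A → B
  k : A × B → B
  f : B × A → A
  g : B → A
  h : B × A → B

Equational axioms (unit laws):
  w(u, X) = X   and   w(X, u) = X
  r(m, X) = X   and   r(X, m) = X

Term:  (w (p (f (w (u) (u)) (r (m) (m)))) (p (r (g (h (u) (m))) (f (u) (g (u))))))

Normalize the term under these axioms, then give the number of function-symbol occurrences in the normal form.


size = 15

1. (w (p (f (w (u) (u)) (r (m) (m)))) (p (r (g (h (u) (m))) (f (u) (g (u))))))  →  (w (p (f (u) (r (m) (m)))) (p (r (g (h (u) (m))) (f (u) (g (u))))))
2. (w (p (f (u) (r (m) (m)))) (p (r (g (h (u) (m))) (f (u) (g (u))))))  →  (w (p (f (u) (m))) (p (r (g (h (u) (m))) (f (u) (g (u))))))
normal form: (w (p (f (u) (m))) (p (r (g (h (u) (m))) (f (u) (g (u))))))


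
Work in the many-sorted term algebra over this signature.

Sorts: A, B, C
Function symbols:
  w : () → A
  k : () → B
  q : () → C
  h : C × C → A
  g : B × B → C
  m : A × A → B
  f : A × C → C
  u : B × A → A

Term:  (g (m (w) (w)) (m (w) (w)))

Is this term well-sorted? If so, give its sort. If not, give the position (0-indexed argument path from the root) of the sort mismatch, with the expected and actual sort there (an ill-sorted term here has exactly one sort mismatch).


well-sorted; sort = C

    (w) : A
    (w) : A
  (m (w) (w)) : B
    (w) : A
    (w) : A
  (m (w) (w)) : B
(g (m (w) (w)) (m (w) (w))) : C


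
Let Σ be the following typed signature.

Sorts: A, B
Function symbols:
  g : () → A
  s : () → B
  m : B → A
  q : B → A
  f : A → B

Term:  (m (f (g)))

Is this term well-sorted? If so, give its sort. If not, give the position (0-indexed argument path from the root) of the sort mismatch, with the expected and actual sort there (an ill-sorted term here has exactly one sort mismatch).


    (g) : A
  (f (g)) : B
(m (f (g))) : A

well-sorted; sort = A


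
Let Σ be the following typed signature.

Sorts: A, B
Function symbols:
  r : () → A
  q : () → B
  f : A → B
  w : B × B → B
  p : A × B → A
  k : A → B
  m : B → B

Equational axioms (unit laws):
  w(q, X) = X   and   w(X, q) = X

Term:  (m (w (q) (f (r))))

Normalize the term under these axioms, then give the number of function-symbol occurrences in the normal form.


1. (m (w (q) (f (r))))  →  (m (f (r)))
normal form: (m (f (r)))

size = 3


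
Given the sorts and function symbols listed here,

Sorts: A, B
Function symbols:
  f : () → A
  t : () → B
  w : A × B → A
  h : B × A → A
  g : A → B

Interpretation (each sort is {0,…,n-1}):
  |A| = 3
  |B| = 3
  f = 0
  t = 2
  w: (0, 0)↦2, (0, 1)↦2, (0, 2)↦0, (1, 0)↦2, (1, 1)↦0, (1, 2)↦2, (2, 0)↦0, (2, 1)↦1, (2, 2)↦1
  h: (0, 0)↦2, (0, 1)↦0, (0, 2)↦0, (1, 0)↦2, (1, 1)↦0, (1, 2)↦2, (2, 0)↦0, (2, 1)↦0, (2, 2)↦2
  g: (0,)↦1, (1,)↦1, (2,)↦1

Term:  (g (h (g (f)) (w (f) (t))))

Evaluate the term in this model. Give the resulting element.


value = 1

  f = 0
  (g (f)) = g(0,) = 1
  f = 0
  t = 2
  (w (f) (t)) = w(0, 2) = 0
  (h (g (f)) (w (f) (t))) = h(1, 0) = 2
  (g (h (g (f)) (w (f) (t)))) = g(2,) = 1


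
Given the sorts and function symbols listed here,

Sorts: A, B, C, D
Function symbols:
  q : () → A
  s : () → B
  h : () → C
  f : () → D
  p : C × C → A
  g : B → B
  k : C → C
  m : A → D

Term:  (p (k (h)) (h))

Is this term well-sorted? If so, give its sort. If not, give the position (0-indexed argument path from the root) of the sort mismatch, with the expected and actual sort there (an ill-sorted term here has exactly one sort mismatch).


    (h) : C
  (k (h)) : C
  (h) : C
(p (k (h)) (h)) : A

well-sorted; sort = A


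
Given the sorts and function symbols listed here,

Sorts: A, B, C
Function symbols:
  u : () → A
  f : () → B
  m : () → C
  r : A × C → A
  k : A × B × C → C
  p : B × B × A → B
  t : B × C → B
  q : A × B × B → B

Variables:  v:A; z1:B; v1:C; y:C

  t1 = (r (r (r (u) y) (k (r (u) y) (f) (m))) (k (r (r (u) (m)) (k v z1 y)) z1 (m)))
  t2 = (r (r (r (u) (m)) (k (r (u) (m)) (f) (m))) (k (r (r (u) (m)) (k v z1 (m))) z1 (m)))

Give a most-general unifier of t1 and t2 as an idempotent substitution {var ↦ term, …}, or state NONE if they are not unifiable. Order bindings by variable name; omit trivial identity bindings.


{y ↦ (m)}


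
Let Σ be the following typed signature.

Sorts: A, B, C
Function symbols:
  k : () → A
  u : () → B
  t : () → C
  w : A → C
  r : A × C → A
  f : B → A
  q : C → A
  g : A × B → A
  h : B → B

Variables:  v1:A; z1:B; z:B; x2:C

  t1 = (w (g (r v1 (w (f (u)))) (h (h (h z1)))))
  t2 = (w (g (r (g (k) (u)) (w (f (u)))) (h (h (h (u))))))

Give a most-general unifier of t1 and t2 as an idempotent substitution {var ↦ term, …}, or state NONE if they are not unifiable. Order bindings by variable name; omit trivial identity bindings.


{v1 ↦ (g (k) (u)), z1 ↦ (u)}


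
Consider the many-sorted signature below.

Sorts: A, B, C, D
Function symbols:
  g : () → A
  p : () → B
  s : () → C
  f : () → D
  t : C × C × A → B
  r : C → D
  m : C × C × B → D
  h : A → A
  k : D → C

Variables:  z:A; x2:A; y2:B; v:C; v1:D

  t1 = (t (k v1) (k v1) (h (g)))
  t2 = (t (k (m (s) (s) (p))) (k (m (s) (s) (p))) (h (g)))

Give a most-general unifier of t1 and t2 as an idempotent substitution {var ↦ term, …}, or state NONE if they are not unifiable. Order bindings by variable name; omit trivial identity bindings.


{v1 ↦ (m (s) (s) (p))}


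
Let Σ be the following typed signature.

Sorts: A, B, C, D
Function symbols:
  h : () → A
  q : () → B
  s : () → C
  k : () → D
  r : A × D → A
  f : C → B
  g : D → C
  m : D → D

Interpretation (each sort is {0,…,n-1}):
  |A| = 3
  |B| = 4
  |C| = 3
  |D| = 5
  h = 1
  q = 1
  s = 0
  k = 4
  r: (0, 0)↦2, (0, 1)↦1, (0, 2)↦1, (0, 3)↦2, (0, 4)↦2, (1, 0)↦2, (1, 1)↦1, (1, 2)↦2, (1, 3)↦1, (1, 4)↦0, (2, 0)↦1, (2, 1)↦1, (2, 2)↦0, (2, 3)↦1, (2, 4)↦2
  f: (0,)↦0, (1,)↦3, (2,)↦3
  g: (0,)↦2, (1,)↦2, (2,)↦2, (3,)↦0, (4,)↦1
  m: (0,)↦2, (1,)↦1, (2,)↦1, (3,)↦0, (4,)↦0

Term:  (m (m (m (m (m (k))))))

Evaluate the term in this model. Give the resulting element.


  k = 4
  (m (k)) = m(4,) = 0
  (m (m (k))) = m(0,) = 2
  (m (m (m (k)))) = m(2,) = 1
  (m (m (m (m (k))))) = m(1,) = 1
  (m (m (m (m (m (k)))))) = m(1,) = 1

value = 1


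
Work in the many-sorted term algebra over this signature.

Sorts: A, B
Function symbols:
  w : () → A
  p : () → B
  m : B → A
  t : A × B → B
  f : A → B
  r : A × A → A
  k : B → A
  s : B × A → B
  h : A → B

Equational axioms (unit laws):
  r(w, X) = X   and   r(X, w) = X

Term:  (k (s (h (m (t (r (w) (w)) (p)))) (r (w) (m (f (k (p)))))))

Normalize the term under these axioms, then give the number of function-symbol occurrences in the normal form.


size = 11

1. (k (s (h (m (t (r (w) (w)) (p)))) (r (w) (m (f (k (p)))))))  →  (k (s (h (m (t (w) (p)))) (r (w) (m (f (k (p)))))))
2. (k (s (h (m (t (w) (p)))) (r (w) (m (f (k (p)))))))  →  (k (s (h (m (t (w) (p)))) (m (f (k (p))))))
normal form: (k (s (h (m (t (w) (p)))) (m (f (k (p))))))


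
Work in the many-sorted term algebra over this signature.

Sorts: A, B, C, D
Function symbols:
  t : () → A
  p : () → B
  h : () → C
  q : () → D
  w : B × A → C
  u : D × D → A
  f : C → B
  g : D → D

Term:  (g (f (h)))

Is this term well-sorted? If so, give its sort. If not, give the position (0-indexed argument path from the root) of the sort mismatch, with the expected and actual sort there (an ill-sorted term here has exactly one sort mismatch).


    (h) : C
  (f (h)) : B
(g (f (h))) : ✗ arg 0 at [0] has sort B, expected D

ill-sorted at position [0]: expected D, got B


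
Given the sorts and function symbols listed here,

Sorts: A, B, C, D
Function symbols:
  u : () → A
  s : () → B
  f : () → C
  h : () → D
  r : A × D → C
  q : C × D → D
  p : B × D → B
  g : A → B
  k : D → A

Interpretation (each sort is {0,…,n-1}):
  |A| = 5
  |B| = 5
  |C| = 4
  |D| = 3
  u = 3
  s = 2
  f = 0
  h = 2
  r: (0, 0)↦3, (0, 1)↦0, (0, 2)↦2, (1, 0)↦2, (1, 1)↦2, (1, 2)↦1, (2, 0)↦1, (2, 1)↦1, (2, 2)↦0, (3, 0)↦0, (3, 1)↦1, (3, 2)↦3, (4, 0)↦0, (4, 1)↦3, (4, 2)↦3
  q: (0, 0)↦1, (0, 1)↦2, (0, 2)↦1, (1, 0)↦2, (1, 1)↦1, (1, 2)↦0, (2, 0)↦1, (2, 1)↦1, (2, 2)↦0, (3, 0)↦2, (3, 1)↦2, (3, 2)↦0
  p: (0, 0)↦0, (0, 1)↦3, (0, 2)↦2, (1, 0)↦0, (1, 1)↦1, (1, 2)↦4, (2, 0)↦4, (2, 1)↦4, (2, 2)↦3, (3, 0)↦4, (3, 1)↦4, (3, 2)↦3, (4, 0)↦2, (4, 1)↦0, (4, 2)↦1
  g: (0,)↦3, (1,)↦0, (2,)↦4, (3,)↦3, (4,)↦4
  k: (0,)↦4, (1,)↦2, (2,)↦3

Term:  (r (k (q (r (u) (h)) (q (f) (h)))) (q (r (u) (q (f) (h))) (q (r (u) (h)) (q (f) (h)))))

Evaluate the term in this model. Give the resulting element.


  u = 3
  h = 2
  (r (u) (h)) = r(3, 2) = 3
  f = 0
  h = 2
  (q (f) (h)) = q(0, 2) = 1
  (q (r (u) (h)) (q (f) (h))) = q(3, 1) = 2
  (k (q (r (u) (h)) (q (f) (h)))) = k(2,) = 3
  u = 3
  f = 0
  h = 2
  (q (f) (h)) = q(0, 2) = 1
  (r (u) (q (f) (h))) = r(3, 1) = 1
  u = 3
  h = 2
  (r (u) (h)) = r(3, 2) = 3
  f = 0
  h = 2
  (q (f) (h)) = q(0, 2) = 1
  (q (r (u) (h)) (q (f) (h))) = q(3, 1) = 2
  (q (r (u) (q (f) (h))) (q (r (u) (h)) (q (f) (h)))) = q(1, 2) = 0
  (r (k (q (r (u) (h)) (q (f) (h)))) (q (r (u) (q (f) (h))) (q (r (u) (h)) (q (f) (h))))) = r(3, 0) = 0

value = 0


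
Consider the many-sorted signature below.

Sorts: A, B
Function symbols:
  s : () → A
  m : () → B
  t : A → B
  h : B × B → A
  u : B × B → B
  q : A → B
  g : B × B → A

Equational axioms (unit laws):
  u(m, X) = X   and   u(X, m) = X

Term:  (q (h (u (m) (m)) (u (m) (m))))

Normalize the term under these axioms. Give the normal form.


normal form = (q (h (m) (m)))

1. (q (h (u (m) (m)) (u (m) (m))))  →  (q (h (m) (u (m) (m))))
2. (q (h (m) (u (m) (m))))  →  (q (h (m) (m)))


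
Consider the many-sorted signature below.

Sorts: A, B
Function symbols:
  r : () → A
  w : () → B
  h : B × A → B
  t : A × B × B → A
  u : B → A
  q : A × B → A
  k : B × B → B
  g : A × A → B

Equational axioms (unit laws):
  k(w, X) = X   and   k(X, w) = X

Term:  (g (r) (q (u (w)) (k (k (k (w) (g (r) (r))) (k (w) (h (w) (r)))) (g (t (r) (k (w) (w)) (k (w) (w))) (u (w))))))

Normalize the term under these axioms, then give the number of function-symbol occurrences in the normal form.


1. (g (r) (q (u (w)) (k (k (k (w) (g (r) (r))) (k (w) (h (w) (r)))) (g (t (r) (k (w) (w)) (k (w) (w))) (u (w))))))  →  (g (r) (q (u (w)) (k (k (g (r) (r)) (k (w) (h (w) (r)))) (g (t (r) (k (w) (w)) (k (w) (w))) (u (w))))))
2. (g (r) (q (u (w)) (k (k (g (r) (r)) (k (w) (h (w) (r)))) (g (t (r) (k (w) (w)) (k (w) (w))) (u (w))))))  →  (g (r) (q (u (w)) (k (k (g (r) (r)) (h (w) (r))) (g (t (r) (k (w) (w)) (k (w) (w))) (u (w))))))
3. (g (r) (q (u (w)) (k (k (g (r) (r)) (h (w) (r))) (g (t (r) (k (w) (w)) (k (w) (w))) (u (w))))))  →  (g (r) (q (u (w)) (k (k (g (r) (r)) (h (w) (r))) (g (t (r) (w) (k (w) (w))) (u (w))))))
4. (g (r) (q (u (w)) (k (k (g (r) (r)) (h (w) (r))) (g (t (r) (w) (k (w) (w))) (u (w))))))  →  (g (r) (q (u (w)) (k (k (g (r) (r)) (h (w) (r))) (g (t (r) (w) (w)) (u (w))))))
normal form: (g (r) (q (u (w)) (k (k (g (r) (r)) (h (w) (r))) (g (t (r) (w) (w)) (u (w))))))

size = 20


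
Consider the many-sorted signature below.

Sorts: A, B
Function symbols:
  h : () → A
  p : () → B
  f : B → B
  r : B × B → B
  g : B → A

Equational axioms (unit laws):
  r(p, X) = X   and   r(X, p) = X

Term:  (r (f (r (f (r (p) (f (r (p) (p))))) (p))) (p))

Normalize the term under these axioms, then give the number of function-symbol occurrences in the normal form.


1. (r (f (r (f (r (p) (f (r (p) (p))))) (p))) (p))  →  (f (r (f (r (p) (f (r (p) (p))))) (p)))
2. (f (r (f (r (p) (f (r (p) (p))))) (p)))  →  (f (f (r (p) (f (r (p) (p))))))
3. (f (f (r (p) (f (r (p) (p))))))  →  (f (f (f (r (p) (p)))))
4. (f (f (f (r (p) (p)))))  →  (f (f (f (p))))
normal form: (f (f (f (p))))

size = 4


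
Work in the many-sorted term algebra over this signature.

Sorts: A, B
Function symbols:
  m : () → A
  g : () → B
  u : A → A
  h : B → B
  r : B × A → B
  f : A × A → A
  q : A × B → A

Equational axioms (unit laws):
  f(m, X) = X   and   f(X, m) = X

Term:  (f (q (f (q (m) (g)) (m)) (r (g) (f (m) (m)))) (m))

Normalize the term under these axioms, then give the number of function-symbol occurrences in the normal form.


1. (f (q (f (q (m) (g)) (m)) (r (g) (f (m) (m)))) (m))  →  (q (f (q (m) (g)) (m)) (r (g) (f (m) (m))))
2. (q (f (q (m) (g)) (m)) (r (g) (f (m) (m))))  →  (q (q (m) (g)) (r (g) (f (m) (m))))
3. (q (q (m) (g)) (r (g) (f (m) (m))))  →  (q (q (m) (g)) (r (g) (m)))
normal form: (q (q (m) (g)) (r (g) (m)))

size = 7


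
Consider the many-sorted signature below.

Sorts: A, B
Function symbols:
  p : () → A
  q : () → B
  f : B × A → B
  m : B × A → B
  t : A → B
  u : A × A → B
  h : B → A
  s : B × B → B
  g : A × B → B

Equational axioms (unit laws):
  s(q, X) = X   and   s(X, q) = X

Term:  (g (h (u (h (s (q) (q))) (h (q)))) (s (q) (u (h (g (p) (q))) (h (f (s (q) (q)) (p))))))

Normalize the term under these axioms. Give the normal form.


normal form = (g (h (u (h (q)) (h (q)))) (u (h (g (p) (q))) (h (f (q) (p)))))

1. (g (h (u (h (s (q) (q))) (h (q)))) (s (q) (u (h (g (p) (q))) (h (f (s (q) (q)) (p))))))  →  (g (h (u (h (q)) (h (q)))) (s (q) (u (h (g (p) (q))) (h (f (s (q) (q)) (p))))))
2. (g (h (u (h (q)) (h (q)))) (s (q) (u (h (g (p) (q))) (h (f (s (q) (q)) (p))))))  →  (g (h (u (h (q)) (h (q)))) (u (h (g (p) (q))) (h (f (s (q) (q)) (p)))))
3. (g (h (u (h (q)) (h (q)))) (u (h (g (p) (q))) (h (f (s (q) (q)) (p)))))  →  (g (h (u (h (q)) (h (q)))) (u (h (g (p) (q))) (h (f (q) (p)))))


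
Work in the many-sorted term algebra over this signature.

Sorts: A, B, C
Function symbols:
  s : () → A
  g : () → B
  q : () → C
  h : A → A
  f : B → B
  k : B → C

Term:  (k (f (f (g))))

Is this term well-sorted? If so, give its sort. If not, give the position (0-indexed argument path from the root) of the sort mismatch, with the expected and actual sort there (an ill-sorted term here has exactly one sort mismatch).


      (g) : B
    (f (g)) : B
  (f (f (g))) : B
(k (f (f (g)))) : C

well-sorted; sort = C


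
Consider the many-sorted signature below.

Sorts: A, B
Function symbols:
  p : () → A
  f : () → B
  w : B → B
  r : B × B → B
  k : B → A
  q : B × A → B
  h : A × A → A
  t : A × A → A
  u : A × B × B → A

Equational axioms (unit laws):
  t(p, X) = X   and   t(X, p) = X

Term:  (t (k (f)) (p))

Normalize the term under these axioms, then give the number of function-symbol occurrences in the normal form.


1. (t (k (f)) (p))  →  (k (f))
normal form: (k (f))

size = 2


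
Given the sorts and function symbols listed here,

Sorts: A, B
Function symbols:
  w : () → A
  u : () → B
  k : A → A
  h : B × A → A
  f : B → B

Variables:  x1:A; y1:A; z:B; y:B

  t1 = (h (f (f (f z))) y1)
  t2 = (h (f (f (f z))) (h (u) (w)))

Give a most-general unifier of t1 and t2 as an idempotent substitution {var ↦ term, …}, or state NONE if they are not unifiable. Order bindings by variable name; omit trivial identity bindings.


{y1 ↦ (h (u) (w))}


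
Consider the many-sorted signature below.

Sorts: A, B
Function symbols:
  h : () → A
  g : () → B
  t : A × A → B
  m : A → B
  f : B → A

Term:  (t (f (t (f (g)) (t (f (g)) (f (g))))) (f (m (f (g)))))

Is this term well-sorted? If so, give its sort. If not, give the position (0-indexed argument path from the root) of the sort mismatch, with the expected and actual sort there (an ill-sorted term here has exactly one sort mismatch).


        (g) : B
      (f (g)) : A
          (g) : B
        (f (g)) : A
          (g) : B
        (f (g)) : A
      (t (f (g)) (f (g))) : B
    (t (f (g)) (t (f (g)) (f (g)))) : ✗ arg 1 at [0, 0, 1] has sort B, expected A
        (g) : B
      (f (g)) : A
    (m (f (g))) : B
  (f (m (f (g)))) : A

ill-sorted at position [0, 0, 1]: expected A, got B


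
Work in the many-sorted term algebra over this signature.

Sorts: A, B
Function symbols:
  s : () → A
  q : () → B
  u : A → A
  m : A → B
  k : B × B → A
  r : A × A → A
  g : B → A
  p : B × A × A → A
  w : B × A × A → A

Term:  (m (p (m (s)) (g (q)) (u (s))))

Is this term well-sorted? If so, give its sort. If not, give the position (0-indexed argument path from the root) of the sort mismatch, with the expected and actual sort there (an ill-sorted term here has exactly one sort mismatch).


      (s) : A
    (m (s)) : B
      (q) : B
    (g (q)) : A
      (s) : A
    (u (s)) : A
  (p (m (s)) (g (q)) (u (s))) : A
(m (p (m (s)) (g (q)) (u (s)))) : B

well-sorted; sort = B


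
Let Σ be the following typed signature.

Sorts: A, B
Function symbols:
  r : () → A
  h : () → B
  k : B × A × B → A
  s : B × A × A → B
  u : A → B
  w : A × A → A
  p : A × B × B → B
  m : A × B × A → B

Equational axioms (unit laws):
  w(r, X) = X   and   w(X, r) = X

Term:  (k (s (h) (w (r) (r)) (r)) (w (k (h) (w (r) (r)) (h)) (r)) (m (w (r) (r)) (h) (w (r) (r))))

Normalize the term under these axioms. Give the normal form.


normal form = (k (s (h) (r) (r)) (k (h) (r) (h)) (m (r) (h) (r)))

1. (k (s (h) (w (r) (r)) (r)) (w (k (h) (w (r) (r)) (h)) (r)) (m (w (r) (r)) (h) (w (r) (r))))  →  (k (s (h) (r) (r)) (w (k (h) (w (r) (r)) (h)) (r)) (m (w (r) (r)) (h) (w (r) (r))))
2. (k (s (h) (r) (r)) (w (k (h) (w (r) (r)) (h)) (r)) (m (w (r) (r)) (h) (w (r) (r))))  →  (k (s (h) (r) (r)) (k (h) (w (r) (r)) (h)) (m (w (r) (r)) (h) (w (r) (r))))
3. (k (s (h) (r) (r)) (k (h) (w (r) (r)) (h)) (m (w (r) (r)) (h) (w (r) (r))))  →  (k (s (h) (r) (r)) (k (h) (r) (h)) (m (w (r) (r)) (h) (w (r) (r))))
4. (k (s (h) (r) (r)) (k (h) (r) (h)) (m (w (r) (r)) (h) (w (r) (r))))  →  (k (s (h) (r) (r)) (k (h) (r) (h)) (m (r) (h) (w (r) (r))))
5. (k (s (h) (r) (r)) (k (h) (r) (h)) (m (r) (h) (w (r) (r))))  →  (k (s (h) (r) (r)) (k (h) (r) (h)) (m (r) (h) (r)))


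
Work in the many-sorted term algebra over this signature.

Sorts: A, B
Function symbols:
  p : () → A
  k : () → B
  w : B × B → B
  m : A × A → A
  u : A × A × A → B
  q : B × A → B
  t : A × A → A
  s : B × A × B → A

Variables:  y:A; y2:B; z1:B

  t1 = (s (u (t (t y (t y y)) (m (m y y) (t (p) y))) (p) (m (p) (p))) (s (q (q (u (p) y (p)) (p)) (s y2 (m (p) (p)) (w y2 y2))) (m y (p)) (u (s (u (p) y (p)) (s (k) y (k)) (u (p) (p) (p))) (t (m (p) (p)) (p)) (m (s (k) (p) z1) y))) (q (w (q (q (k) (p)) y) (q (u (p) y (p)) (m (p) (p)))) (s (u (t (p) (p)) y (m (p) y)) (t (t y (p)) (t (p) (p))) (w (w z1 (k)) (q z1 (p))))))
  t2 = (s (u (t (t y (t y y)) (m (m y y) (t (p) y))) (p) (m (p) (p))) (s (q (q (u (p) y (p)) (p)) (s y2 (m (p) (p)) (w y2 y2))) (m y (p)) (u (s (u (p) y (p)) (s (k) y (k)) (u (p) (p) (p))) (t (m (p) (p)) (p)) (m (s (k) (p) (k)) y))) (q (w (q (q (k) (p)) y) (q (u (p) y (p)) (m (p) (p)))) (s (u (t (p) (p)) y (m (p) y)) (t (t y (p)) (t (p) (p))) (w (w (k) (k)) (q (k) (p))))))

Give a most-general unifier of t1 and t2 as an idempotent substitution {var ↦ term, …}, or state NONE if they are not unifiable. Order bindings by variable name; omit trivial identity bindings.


{z1 ↦ (k)}


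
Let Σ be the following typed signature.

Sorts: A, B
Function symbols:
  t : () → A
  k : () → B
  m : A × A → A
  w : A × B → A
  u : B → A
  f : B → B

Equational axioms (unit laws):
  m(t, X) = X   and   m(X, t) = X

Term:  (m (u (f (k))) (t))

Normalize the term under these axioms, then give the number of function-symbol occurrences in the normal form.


size = 3

1. (m (u (f (k))) (t))  →  (u (f (k)))
normal form: (u (f (k)))


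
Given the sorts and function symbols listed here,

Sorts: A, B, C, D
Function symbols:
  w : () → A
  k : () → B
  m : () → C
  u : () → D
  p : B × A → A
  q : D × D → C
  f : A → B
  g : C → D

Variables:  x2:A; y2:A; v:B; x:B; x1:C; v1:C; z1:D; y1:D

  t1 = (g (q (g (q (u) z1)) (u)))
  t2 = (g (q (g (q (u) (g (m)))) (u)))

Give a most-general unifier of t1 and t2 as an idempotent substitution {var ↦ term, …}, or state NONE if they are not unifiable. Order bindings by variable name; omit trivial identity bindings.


{z1 ↦ (g (m))}


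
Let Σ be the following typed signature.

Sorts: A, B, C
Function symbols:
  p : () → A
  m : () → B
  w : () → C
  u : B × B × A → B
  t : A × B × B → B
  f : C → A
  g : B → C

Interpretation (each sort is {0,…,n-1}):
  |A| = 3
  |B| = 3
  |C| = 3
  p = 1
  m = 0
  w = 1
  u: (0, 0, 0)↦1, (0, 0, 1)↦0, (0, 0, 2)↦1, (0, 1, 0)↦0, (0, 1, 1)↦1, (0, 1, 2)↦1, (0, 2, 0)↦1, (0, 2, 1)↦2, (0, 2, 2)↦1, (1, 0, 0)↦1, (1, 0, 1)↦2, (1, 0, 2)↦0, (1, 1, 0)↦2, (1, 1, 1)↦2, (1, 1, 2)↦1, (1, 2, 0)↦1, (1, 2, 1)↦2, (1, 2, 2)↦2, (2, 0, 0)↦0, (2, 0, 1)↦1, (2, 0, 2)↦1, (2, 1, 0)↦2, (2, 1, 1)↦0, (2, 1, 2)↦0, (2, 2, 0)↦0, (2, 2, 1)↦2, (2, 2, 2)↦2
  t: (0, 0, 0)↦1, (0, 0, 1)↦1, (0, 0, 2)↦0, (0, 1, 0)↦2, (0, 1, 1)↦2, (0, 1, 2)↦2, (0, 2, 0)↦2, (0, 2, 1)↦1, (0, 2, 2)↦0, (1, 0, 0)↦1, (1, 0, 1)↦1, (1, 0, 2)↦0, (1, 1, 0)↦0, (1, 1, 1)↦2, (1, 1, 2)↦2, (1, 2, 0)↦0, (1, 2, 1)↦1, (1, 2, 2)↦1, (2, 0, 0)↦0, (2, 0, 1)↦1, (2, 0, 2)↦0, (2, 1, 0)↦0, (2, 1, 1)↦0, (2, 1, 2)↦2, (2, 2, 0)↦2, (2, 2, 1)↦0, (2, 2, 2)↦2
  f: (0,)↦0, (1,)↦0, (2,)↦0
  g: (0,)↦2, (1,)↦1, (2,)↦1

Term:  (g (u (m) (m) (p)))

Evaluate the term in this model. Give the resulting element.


value = 2

  m = 0
  m = 0
  p = 1
  (u (m) (m) (p)) = u(0, 0, 1) = 0
  (g (u (m) (m) (p))) = g(0,) = 2


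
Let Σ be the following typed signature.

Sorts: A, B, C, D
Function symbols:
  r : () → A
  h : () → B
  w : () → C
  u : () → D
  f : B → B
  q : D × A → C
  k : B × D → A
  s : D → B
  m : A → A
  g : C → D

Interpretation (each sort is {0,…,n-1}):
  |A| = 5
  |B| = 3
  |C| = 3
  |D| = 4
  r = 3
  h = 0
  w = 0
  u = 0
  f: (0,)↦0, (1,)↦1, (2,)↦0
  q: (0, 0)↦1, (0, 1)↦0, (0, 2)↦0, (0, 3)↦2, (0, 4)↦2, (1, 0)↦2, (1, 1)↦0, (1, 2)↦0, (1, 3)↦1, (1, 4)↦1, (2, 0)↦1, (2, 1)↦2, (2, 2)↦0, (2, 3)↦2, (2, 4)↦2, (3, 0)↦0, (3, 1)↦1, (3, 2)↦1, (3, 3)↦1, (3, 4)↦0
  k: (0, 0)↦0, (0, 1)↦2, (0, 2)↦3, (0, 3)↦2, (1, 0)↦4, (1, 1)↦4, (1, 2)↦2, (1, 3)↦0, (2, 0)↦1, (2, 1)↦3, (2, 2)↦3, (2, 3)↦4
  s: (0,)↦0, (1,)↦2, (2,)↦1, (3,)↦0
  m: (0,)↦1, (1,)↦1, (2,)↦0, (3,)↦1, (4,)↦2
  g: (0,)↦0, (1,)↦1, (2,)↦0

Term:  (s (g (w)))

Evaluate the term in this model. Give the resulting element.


  w = 0
  (g (w)) = g(0,) = 0
  (s (g (w))) = s(0,) = 0

value = 0


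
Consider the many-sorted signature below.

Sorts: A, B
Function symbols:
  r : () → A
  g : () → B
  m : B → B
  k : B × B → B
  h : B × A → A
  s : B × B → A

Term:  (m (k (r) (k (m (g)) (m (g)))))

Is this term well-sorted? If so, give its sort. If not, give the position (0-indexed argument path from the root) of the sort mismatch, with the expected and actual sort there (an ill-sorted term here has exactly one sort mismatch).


ill-sorted at position [0, 0]: expected B, got A

    (r) : A
        (g) : B
      (m (g)) : B
        (g) : B
      (m (g)) : B
    (k (m (g)) (m (g))) : B
  (k (r) (k (m (g)) (m (g)))) : ✗ arg 0 at [0, 0] has sort A, expected B


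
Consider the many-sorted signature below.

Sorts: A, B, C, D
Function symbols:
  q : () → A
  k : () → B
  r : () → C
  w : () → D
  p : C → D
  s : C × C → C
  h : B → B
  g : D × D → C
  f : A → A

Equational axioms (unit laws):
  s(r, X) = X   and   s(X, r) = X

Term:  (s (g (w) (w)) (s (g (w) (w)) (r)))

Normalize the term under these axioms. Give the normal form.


1. (s (g (w) (w)) (s (g (w) (w)) (r)))  →  (s (g (w) (w)) (g (w) (w)))

normal form = (s (g (w) (w)) (g (w) (w)))


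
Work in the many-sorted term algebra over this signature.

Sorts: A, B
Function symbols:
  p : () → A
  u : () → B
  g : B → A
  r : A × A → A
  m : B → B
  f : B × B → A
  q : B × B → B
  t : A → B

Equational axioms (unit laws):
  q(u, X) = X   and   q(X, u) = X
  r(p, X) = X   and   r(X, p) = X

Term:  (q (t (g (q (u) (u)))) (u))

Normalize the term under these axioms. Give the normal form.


normal form = (t (g (u)))

1. (q (t (g (q (u) (u)))) (u))  →  (t (g (q (u) (u))))
2. (t (g (q (u) (u))))  →  (t (g (u)))


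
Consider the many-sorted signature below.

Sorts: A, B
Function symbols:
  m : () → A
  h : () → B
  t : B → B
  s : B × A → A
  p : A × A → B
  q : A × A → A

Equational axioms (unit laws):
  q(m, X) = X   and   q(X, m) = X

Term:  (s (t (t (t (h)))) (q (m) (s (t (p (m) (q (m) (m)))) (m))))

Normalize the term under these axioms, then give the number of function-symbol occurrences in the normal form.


size = 11

1. (s (t (t (t (h)))) (q (m) (s (t (p (m) (q (m) (m)))) (m))))  →  (s (t (t (t (h)))) (s (t (p (m) (q (m) (m)))) (m)))
2. (s (t (t (t (h)))) (s (t (p (m) (q (m) (m)))) (m)))  →  (s (t (t (t (h)))) (s (t (p (m) (m))) (m)))
normal form: (s (t (t (t (h)))) (s (t (p (m) (m))) (m)))


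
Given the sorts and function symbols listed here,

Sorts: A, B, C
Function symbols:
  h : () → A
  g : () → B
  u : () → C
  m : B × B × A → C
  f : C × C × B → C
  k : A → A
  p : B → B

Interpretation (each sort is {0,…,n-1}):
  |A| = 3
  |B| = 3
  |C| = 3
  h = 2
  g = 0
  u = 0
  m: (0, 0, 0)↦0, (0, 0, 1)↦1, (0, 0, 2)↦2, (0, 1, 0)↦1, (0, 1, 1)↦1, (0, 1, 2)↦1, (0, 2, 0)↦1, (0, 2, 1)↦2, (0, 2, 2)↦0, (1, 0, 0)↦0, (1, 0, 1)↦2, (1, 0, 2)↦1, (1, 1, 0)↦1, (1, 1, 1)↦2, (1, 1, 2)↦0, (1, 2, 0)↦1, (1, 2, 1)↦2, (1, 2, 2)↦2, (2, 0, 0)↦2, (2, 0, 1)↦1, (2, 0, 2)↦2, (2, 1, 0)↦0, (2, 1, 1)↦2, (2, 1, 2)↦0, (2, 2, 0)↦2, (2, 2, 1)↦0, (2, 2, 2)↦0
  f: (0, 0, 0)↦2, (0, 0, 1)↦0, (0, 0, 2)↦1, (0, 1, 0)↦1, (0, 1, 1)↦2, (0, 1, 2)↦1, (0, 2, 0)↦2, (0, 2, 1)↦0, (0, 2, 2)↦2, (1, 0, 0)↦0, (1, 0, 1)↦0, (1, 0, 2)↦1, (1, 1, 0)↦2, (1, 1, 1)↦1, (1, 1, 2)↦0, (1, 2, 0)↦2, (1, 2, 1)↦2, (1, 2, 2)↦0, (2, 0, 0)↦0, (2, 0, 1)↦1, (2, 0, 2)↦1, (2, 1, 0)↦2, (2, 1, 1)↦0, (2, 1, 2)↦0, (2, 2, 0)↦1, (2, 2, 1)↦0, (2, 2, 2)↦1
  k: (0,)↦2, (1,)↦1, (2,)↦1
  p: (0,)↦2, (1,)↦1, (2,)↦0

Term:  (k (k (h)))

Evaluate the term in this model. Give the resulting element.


value = 1

  h = 2
  (k (h)) = k(2,) = 1
  (k (k (h))) = k(1,) = 1


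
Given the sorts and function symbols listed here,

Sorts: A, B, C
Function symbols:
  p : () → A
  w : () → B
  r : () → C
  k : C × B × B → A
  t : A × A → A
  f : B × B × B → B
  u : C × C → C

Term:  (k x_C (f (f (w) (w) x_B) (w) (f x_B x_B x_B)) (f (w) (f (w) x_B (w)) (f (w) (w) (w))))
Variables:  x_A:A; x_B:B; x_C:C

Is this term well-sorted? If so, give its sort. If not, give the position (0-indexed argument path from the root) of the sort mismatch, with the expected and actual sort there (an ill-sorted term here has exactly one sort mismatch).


well-sorted; sort = A

  x_C : C
      (w) : B
      (w) : B
      x_B : B
    (f (w) (w) x_B) : B
    (w) : B
      x_B : B
      x_B : B
      x_B : B
    (f x_B x_B x_B) : B
  (f (f (w) (w) x_B) (w) (f x_B x_B x_B)) : B
    (w) : B
      (w) : B
      x_B : B
      (w) : B
    (f (w) x_B (w)) : B
      (w) : B
      (w) : B
      (w) : B
    (f (w) (w) (w)) : B
  (f (w) (f (w) x_B (w)) (f (w) (w) (w))) : B
(k x_C (f (f (w) (w) x_B) (w) (f x_B x_B x_B)) (f (w) (f (w) x_B (w)) (f (w) (w) (w)))) : A


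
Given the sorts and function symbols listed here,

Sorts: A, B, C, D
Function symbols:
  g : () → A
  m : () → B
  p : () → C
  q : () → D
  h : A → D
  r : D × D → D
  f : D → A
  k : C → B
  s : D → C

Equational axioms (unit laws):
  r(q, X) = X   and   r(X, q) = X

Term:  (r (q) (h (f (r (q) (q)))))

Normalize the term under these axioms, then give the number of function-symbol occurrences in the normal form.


size = 3

1. (r (q) (h (f (r (q) (q)))))  →  (h (f (r (q) (q))))
2. (h (f (r (q) (q))))  →  (h (f (q)))
normal form: (h (f (q)))


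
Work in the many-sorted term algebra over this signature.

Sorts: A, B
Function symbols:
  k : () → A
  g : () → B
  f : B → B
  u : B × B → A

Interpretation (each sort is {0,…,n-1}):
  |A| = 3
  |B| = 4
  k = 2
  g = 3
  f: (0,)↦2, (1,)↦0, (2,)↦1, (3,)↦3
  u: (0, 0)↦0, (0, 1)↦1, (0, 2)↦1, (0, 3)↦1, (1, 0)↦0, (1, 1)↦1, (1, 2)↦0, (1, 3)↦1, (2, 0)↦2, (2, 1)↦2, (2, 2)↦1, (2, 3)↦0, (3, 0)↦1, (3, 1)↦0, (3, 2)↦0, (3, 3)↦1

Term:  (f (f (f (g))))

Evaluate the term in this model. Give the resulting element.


value = 3

  g = 3
  (f (g)) = f(3,) = 3
  (f (f (g))) = f(3,) = 3
  (f (f (f (g)))) = f(3,) = 3


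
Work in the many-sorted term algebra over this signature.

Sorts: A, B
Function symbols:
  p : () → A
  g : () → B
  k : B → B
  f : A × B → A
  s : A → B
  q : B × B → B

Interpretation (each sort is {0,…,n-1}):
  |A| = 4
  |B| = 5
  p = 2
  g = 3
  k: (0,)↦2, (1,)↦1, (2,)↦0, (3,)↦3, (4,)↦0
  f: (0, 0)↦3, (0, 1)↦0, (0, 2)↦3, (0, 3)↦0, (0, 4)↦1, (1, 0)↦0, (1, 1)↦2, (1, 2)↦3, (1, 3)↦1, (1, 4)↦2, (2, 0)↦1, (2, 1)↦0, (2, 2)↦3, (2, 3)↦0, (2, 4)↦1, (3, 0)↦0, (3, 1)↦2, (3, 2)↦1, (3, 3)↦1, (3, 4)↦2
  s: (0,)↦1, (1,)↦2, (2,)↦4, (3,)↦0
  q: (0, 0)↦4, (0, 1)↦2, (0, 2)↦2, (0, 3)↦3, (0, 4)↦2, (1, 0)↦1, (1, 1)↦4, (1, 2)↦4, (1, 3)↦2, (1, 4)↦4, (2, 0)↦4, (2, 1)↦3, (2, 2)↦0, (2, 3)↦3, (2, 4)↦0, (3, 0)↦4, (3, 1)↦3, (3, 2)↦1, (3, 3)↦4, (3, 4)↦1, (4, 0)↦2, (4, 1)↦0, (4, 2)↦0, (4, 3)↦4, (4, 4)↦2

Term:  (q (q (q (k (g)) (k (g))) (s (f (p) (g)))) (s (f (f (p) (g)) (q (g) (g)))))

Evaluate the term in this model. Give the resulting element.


  g = 3
  (k (g)) = k(3,) = 3
  g = 3
  (k (g)) = k(3,) = 3
  (q (k (g)) (k (g))) = q(3, 3) = 4
  p = 2
  g = 3
  (f (p) (g)) = f(2, 3) = 0
  (s (f (p) (g))) = s(0,) = 1
  (q (q (k (g)) (k (g))) (s (f (p) (g)))) = q(4, 1) = 0
  p = 2
  g = 3
  (f (p) (g)) = f(2, 3) = 0
  g = 3
  g = 3
  (q (g) (g)) = q(3, 3) = 4
  (f (f (p) (g)) (q (g) (g))) = f(0, 4) = 1
  (s (f (f (p) (g)) (q (g) (g)))) = s(1,) = 2
  (q (q (q (k (g)) (k (g))) (s (f (p) (g)))) (s (f (f (p) (g)) (q (g) (g))))) = q(0, 2) = 2

value = 2


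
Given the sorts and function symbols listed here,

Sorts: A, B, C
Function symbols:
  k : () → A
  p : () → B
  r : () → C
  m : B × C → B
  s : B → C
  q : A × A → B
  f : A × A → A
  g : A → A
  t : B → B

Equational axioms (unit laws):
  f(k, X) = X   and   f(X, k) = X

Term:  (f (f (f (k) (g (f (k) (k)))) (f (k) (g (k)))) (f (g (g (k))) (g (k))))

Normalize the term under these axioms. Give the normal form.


1. (f (f (f (k) (g (f (k) (k)))) (f (k) (g (k)))) (f (g (g (k))) (g (k))))  →  (f (f (g (f (k) (k))) (f (k) (g (k)))) (f (g (g (k))) (g (k))))
2. (f (f (g (f (k) (k))) (f (k) (g (k)))) (f (g (g (k))) (g (k))))  →  (f (f (g (k)) (f (k) (g (k)))) (f (g (g (k))) (g (k))))
3. (f (f (g (k)) (f (k) (g (k)))) (f (g (g (k))) (g (k))))  →  (f (f (g (k)) (g (k))) (f (g (g (k))) (g (k))))

normal form = (f (f (g (k)) (g (k))) (f (g (g (k))) (g (k))))


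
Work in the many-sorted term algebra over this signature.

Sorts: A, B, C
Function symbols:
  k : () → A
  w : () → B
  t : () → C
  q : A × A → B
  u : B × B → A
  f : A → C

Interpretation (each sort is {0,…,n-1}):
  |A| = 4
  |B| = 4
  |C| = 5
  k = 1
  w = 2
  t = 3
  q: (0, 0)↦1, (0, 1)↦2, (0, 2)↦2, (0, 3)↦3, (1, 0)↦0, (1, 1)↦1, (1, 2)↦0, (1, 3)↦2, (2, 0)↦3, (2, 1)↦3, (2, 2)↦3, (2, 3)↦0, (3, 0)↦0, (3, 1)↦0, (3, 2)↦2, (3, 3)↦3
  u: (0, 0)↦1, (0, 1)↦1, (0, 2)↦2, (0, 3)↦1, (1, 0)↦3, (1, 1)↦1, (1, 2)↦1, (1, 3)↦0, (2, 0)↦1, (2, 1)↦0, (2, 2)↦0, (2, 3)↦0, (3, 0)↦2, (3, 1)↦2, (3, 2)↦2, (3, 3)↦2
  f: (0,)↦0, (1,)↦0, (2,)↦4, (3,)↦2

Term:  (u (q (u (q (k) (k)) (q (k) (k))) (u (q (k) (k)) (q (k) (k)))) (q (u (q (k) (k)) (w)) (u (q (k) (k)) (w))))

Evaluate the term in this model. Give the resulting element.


  k = 1
  k = 1
  (q (k) (k)) = q(1, 1) = 1
  k = 1
  k = 1
  (q (k) (k)) = q(1, 1) = 1
  (u (q (k) (k)) (q (k) (k))) = u(1, 1) = 1
  k = 1
  k = 1
  (q (k) (k)) = q(1, 1) = 1
  k = 1
  k = 1
  (q (k) (k)) = q(1, 1) = 1
  (u (q (k) (k)) (q (k) (k))) = u(1, 1) = 1
  (q (u (q (k) (k)) (q (k) (k))) (u (q (k) (k)) (q (k) (k)))) = q(1, 1) = 1
  k = 1
  k = 1
  (q (k) (k)) = q(1, 1) = 1
  w = 2
  (u (q (k) (k)) (w)) = u(1, 2) = 1
  k = 1
  k = 1
  (q (k) (k)) = q(1, 1) = 1
  w = 2
  (u (q (k) (k)) (w)) = u(1, 2) = 1
  (q (u (q (k) (k)) (w)) (u (q (k) (k)) (w))) = q(1, 1) = 1
  (u (q (u (q (k) (k)) (q (k) (k))) (u (q (k) (k)) (q (k) (k)))) (q (u (q (k) (k)) (w)) (u (q (k) (k)) (w)))) = u(1, 1) = 1

value = 1
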